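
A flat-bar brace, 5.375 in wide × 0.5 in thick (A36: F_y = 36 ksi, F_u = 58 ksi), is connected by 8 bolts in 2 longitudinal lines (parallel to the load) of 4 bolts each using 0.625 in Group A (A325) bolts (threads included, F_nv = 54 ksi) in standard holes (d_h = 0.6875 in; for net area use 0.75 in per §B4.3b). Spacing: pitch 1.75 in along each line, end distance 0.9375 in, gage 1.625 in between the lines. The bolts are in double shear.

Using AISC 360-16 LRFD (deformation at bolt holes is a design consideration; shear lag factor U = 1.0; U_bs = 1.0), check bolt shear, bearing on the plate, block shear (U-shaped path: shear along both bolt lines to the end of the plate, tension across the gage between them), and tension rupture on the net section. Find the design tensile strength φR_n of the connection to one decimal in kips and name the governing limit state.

84.3 kips (net-section rupture governs)

Bolt shear: A_b = π(0.625)²/4 = 0.3068 in². φR_n = 0.75 × 54 × 0.3068 × 8 × 2 = 198.8 kips.
Bearing (0.5 in plate, F_u = 58 ksi): end bolts L_c = 0.9375 − 0.6875/2 = 0.59375, R_n = min(1.2×0.59375×0.5×58, 2.4×0.625×0.5×58) = 20.663 kips/bolt; interior L_c = 1.75 − 0.6875 = 1.0625, R_n = 36.975 kips/bolt. φR_n = 0.75 × (2×20.663 + 6×36.975) = 197.4 kips.
Block shear: shear path 2×[0.9375+3×1.75] = 2×6.1875 in, A_gv = 6.1875, A_nv = 2×(6.1875 − 3.5×0.75)×0.5 = 3.5625 in²; tension across gage: (1.625 − 1×0.75)×0.5 = 0.4375 in². R_n = min(0.6×58×3.5625, 0.6×36×6.1875) + 1.0×58×0.4375 = min(123.98, 133.65) + 25.375 = 149.36 kips. φR_n = 0.75 × 149.36 = 112.0 kips.
Tension rupture (net): A_n = (5.375 − 2×0.75)×0.5 = 1.9375 in² (U = 1.0, A_e = A_n). φR_n = 0.75 × 58 × 1.9375 = 84.3 kips.
Governing: min(198.8, 197.4, 112.0, 84.3) = 84.3 kips → net-section rupture.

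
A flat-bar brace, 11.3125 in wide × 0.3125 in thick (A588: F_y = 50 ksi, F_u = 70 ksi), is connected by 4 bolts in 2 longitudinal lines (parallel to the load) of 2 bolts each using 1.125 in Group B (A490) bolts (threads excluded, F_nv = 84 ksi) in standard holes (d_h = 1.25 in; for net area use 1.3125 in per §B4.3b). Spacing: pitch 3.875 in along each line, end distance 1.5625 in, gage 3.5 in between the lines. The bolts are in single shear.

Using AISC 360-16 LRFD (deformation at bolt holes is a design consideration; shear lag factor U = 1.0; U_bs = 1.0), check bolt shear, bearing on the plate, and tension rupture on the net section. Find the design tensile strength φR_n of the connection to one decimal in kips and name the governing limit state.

125.5 kips (bearing governs)

Bolt shear: A_b = π(1.125)²/4 = 0.99402 in². φR_n = 0.75 × 84 × 0.99402 × 4 × 1 = 250.5 kips.
Bearing (0.3125 in plate, F_u = 70 ksi): end bolts L_c = 1.5625 − 1.25/2 = 0.9375, R_n = min(1.2×0.9375×0.3125×70, 2.4×1.125×0.3125×70) = 24.609 kips/bolt; interior L_c = 3.875 − 1.25 = 2.625, R_n = 59.063 kips/bolt. φR_n = 0.75 × (2×24.609 + 2×59.063) = 125.5 kips.
Tension rupture (net): A_n = (11.3125 − 2×1.3125)×0.3125 = 2.7148 in² (U = 1.0, A_e = A_n). φR_n = 0.75 × 70 × 2.7148 = 142.5 kips.
Governing: min(250.5, 125.5, 142.5) = 125.5 kips → bearing.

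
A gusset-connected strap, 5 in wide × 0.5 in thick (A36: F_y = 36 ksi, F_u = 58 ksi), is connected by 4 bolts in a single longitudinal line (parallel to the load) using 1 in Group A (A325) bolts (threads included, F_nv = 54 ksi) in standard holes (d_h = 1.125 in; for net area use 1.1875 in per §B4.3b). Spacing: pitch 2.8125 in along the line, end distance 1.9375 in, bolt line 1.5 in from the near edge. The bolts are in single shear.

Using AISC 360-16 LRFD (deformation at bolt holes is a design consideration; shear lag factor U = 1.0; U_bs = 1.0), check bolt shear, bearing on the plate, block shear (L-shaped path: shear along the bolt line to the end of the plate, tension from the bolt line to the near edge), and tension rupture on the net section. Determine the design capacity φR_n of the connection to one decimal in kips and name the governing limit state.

Bolt shear: A_b = π(1)²/4 = 0.7854 in². φR_n = 0.75 × 54 × 0.7854 × 4 × 1 = 127.2 kips.
Bearing (0.5 in plate, F_u = 58 ksi): end bolts L_c = 1.9375 − 1.125/2 = 1.375, R_n = min(1.2×1.375×0.5×58, 2.4×1×0.5×58) = 47.85 kips/bolt; interior L_c = 2.8125 − 1.125 = 1.6875, R_n = 58.725 kips/bolt. φR_n = 0.75 × (1×47.85 + 3×58.725) = 168.0 kips.
Block shear: shear path 1×[1.9375+3×2.8125] = 1×10.375 in, A_gv = 5.1875, A_nv = 1×(10.375 − 3.5×1.1875)×0.5 = 3.1094 in²; tension to near edge: (1.5 − 0.5×1.1875)×0.5 = 0.45313 in². R_n = min(0.6×58×3.1094, 0.6×36×5.1875) + 1.0×58×0.45313 = min(108.21, 112.05) + 26.282 = 134.49 kips. φR_n = 0.75 × 134.49 = 100.9 kips.
Tension rupture (net): A_n = (5 − 1×1.1875)×0.5 = 1.9063 in² (U = 1.0, A_e = A_n). φR_n = 0.75 × 58 × 1.9063 = 82.9 kips.
Governing: min(127.2, 168.0, 100.9, 82.9) = 82.9 kips → net-section rupture.

82.9 kips (net-section rupture governs)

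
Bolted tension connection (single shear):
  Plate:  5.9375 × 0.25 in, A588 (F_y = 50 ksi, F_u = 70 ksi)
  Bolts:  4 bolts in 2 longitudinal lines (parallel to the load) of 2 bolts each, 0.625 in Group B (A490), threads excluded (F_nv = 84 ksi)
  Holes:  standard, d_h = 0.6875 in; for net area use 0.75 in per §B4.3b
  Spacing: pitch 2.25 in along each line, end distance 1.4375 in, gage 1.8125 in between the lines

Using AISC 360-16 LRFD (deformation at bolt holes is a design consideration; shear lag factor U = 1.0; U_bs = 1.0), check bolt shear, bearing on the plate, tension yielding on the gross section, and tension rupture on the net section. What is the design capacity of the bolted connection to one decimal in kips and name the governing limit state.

Bolt shear: A_b = π(0.625)²/4 = 0.3068 in². φR_n = 0.75 × 84 × 0.3068 × 4 × 1 = 77.3 kips.
Bearing (0.25 in plate, F_u = 70 ksi): end bolts L_c = 1.4375 − 0.6875/2 = 1.09375, R_n = min(1.2×1.09375×0.25×70, 2.4×0.625×0.25×70) = 22.969 kips/bolt; interior L_c = 2.25 − 0.6875 = 1.5625, R_n = 26.25 kips/bolt. φR_n = 0.75 × (2×22.969 + 2×26.25) = 73.8 kips.
Tension yield (gross): A_g = 5.9375×0.25 = 1.4844 in². φR_n = 0.90 × 50 × 1.4844 = 66.8 kips.
Tension rupture (net): A_n = (5.9375 − 2×0.75)×0.25 = 1.1094 in² (U = 1.0, A_e = A_n). φR_n = 0.75 × 70 × 1.1094 = 58.2 kips.
Governing: min(77.3, 73.8, 66.8, 58.2) = 58.2 kips → net-section rupture.

58.2 kips (net-section rupture governs)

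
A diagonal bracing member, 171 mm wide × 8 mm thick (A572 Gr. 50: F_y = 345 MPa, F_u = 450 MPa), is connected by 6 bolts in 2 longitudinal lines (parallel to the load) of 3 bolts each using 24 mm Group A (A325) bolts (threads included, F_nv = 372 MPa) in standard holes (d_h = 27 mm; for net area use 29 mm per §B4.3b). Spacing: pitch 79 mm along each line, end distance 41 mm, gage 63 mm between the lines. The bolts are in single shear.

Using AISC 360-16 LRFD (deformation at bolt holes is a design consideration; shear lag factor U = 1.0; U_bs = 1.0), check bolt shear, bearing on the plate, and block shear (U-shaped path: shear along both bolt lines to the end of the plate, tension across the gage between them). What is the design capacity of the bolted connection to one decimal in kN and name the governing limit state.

Bolt shear: A_b = π(24)²/4 = 452.39 mm². φR_n = 0.75 × 372 × 452.39 × 6 × 1 = 757.3 kN.
Bearing (8 mm plate, F_u = 450 MPa): end bolts L_c = 41 − 27/2 = 27.5, R_n = min(1.2×27.5×8×450, 2.4×24×8×450) = 118.8 kN/bolt; interior L_c = 79 − 27 = 52, R_n = 207.36 kN/bolt. φR_n = 0.75 × (2×118.8 + 4×207.36) = 800.3 kN.
Block shear: shear path 2×[41+2×79] = 2×199 mm, A_gv = 3184, A_nv = 2×(199 − 2.5×29)×8 = 2024 mm²; tension across gage: (63 − 1×29)×8 = 272 mm². R_n = min(0.6×450×2024, 0.6×345×3184) + 1.0×450×272 = min(546.48, 659.09) + 122.4 = 668.88 kN. φR_n = 0.75 × 668.88 = 501.7 kN.
Governing: min(757.3, 800.3, 501.7) = 501.7 kN → block shear.

501.7 kN (block shear governs)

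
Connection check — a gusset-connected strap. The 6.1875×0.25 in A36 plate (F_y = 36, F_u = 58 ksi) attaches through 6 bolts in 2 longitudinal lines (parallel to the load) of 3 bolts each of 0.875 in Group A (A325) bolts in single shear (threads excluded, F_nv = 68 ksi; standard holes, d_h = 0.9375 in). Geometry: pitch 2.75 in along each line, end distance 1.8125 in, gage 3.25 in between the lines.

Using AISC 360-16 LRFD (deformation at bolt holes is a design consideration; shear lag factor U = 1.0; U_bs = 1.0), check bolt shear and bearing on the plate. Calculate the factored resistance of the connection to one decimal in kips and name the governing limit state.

126.4 kips (bearing governs)

Bolt shear: A_b = π(0.875)²/4 = 0.60132 in². φR_n = 0.75 × 68 × 0.60132 × 6 × 1 = 184.0 kips.
Bearing (0.25 in plate, F_u = 58 ksi): end bolts L_c = 1.8125 − 0.9375/2 = 1.34375, R_n = min(1.2×1.34375×0.25×58, 2.4×0.875×0.25×58) = 23.381 kips/bolt; interior L_c = 2.75 − 0.9375 = 1.8125, R_n = 30.45 kips/bolt. φR_n = 0.75 × (2×23.381 + 4×30.45) = 126.4 kips.
Governing: min(184.0, 126.4) = 126.4 kips → bearing.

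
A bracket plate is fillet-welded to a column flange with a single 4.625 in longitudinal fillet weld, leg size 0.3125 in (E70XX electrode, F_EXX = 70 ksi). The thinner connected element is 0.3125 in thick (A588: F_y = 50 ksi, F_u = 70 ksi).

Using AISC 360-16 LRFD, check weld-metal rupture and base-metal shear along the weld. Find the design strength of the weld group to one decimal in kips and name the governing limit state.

32.2 kips (weld metal governs)

Weld metal: throat = 0.707×0.3125 = 0.22094 in, L = 4.625 in. φR_n = 0.75 × 0.6 × 70 × 0.22094 × 4.625 = 32.2 kips.
Base metal shear (0.3125 in plate): yield φR_n = 1.0×0.6×50×0.3125×4.625 = 43.4 kips; rupture φR_n = 0.75×0.6×70×0.3125×4.625 = 45.5 kips; take 43.4 kips (yield).
Governing: min(32.2, 43.4) = 32.2 kips → weld metal.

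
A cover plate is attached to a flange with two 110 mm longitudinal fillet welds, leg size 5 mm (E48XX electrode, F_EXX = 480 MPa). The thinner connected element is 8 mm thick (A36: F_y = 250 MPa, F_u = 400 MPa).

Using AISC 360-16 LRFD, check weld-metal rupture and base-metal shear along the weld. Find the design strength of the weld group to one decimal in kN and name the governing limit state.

168.0 kN (weld metal governs)

Weld metal: throat = 0.707×5 = 3.535 mm, L = 2×110 = 220 mm. φR_n = 0.75 × 0.6 × 480 × 3.535 × 220 = 168.0 kN.
Base metal shear (8 mm plate): yield φR_n = 1.0×0.6×250×8×220 = 264.0 kN; rupture φR_n = 0.75×0.6×400×8×220 = 316.8 kN; take 264.0 kN (yield).
Governing: min(168.0, 264.0) = 168.0 kN → weld metal.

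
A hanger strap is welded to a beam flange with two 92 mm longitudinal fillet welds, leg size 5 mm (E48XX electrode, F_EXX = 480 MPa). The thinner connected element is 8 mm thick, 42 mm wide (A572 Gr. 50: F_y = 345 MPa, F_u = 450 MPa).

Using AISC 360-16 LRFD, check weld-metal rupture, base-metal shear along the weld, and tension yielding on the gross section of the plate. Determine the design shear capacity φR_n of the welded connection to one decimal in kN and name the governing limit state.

Weld metal: throat = 0.707×5 = 3.535 mm, L = 2×92 = 184 mm. φR_n = 0.75 × 0.6 × 480 × 3.535 × 184 = 140.5 kN.
Base metal shear (8 mm plate): yield φR_n = 1.0×0.6×345×8×184 = 304.7 kN; rupture φR_n = 0.75×0.6×450×8×184 = 298.1 kN; take 298.1 kN (rupture).
Tension yield (gross): A_g = 42×8 = 336 mm². φR_n = 0.90 × 345 × 336 = 104.3 kN.
Governing: min(140.5, 298.1, 104.3) = 104.3 kN → gross-section yield.

104.3 kN (gross-section yield governs)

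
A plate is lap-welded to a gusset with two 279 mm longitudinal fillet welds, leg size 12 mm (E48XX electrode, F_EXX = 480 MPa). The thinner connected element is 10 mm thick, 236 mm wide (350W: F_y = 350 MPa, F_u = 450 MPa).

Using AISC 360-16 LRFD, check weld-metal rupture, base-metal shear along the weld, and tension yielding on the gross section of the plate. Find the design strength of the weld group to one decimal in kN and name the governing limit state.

743.4 kN (gross-section yield governs)

Weld metal: throat = 0.707×12 = 8.484 mm, L = 2×279 = 558 mm. φR_n = 0.75 × 0.6 × 480 × 8.484 × 558 = 1022.6 kN.
Base metal shear (10 mm plate): yield φR_n = 1.0×0.6×350×10×558 = 1171.8 kN; rupture φR_n = 0.75×0.6×450×10×558 = 1130.0 kN; take 1130.0 kN (rupture).
Tension yield (gross): A_g = 236×10 = 2360 mm². φR_n = 0.90 × 350 × 2360 = 743.4 kN.
Governing: min(1022.6, 1130.0, 743.4) = 743.4 kN → gross-section yield.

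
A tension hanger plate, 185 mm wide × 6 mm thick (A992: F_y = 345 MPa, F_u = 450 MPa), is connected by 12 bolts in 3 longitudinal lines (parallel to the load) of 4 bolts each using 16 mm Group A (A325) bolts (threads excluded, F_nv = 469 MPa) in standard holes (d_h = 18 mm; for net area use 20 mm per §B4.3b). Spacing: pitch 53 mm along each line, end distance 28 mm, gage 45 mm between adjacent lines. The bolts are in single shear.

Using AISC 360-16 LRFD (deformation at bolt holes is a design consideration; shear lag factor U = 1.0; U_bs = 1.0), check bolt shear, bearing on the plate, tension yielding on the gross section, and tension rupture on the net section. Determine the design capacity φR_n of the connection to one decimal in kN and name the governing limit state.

253.1 kN (net-section rupture governs)

Bolt shear: A_b = π(16)²/4 = 201.06 mm². φR_n = 0.75 × 469 × 201.06 × 12 × 1 = 848.7 kN.
Bearing (6 mm plate, F_u = 450 MPa): end bolts L_c = 28 − 18/2 = 19, R_n = min(1.2×19×6×450, 2.4×16×6×450) = 61.56 kN/bolt; interior L_c = 53 − 18 = 35, R_n = 103.68 kN/bolt. φR_n = 0.75 × (3×61.56 + 9×103.68) = 838.4 kN.
Tension yield (gross): A_g = 185×6 = 1110 mm². φR_n = 0.90 × 345 × 1110 = 344.7 kN.
Tension rupture (net): A_n = (185 − 3×20)×6 = 750 mm² (U = 1.0, A_e = A_n). φR_n = 0.75 × 450 × 750 = 253.1 kN.
Governing: min(848.7, 838.4, 344.7, 253.1) = 253.1 kN → net-section rupture.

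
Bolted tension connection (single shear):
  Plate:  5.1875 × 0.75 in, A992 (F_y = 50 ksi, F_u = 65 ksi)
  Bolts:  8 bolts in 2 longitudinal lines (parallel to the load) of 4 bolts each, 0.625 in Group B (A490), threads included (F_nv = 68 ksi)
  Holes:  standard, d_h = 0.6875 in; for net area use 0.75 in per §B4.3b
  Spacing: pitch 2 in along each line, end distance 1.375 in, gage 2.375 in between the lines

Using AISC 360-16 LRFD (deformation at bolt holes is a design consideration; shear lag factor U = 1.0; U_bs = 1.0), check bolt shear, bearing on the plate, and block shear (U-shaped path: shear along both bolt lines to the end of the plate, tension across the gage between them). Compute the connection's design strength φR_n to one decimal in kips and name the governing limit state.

Bolt shear: A_b = π(0.625)²/4 = 0.3068 in². φR_n = 0.75 × 68 × 0.3068 × 8 × 1 = 125.2 kips.
Bearing (0.75 in plate, F_u = 65 ksi): end bolts L_c = 1.375 − 0.6875/2 = 1.03125, R_n = min(1.2×1.03125×0.75×65, 2.4×0.625×0.75×65) = 60.328 kips/bolt; interior L_c = 2 − 0.6875 = 1.3125, R_n = 73.125 kips/bolt. φR_n = 0.75 × (2×60.328 + 6×73.125) = 419.6 kips.
Block shear: shear path 2×[1.375+3×2] = 2×7.375 in, A_gv = 11.063, A_nv = 2×(7.375 − 3.5×0.75)×0.75 = 7.125 in²; tension across gage: (2.375 − 1×0.75)×0.75 = 1.2188 in². R_n = min(0.6×65×7.125, 0.6×50×11.063) + 1.0×65×1.2188 = min(277.88, 331.89) + 79.222 = 357.1 kips. φR_n = 0.75 × 357.1 = 267.8 kips.
Governing: min(125.2, 419.6, 267.8) = 125.2 kips → bolt shear.

125.2 kips (bolt shear governs)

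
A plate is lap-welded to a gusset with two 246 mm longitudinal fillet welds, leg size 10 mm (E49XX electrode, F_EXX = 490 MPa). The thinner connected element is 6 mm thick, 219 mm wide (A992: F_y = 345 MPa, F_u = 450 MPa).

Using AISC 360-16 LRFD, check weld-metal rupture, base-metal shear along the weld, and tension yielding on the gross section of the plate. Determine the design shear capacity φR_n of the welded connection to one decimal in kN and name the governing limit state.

Weld metal: throat = 0.707×10 = 7.07 mm, L = 2×246 = 492 mm. φR_n = 0.75 × 0.6 × 490 × 7.07 × 492 = 767.0 kN.
Base metal shear (6 mm plate): yield φR_n = 1.0×0.6×345×6×492 = 611.1 kN; rupture φR_n = 0.75×0.6×450×6×492 = 597.8 kN; take 597.8 kN (rupture).
Tension yield (gross): A_g = 219×6 = 1314 mm². φR_n = 0.90 × 345 × 1314 = 408.0 kN.
Governing: min(767.0, 597.8, 408.0) = 408.0 kN → gross-section yield.

408.0 kN (gross-section yield governs)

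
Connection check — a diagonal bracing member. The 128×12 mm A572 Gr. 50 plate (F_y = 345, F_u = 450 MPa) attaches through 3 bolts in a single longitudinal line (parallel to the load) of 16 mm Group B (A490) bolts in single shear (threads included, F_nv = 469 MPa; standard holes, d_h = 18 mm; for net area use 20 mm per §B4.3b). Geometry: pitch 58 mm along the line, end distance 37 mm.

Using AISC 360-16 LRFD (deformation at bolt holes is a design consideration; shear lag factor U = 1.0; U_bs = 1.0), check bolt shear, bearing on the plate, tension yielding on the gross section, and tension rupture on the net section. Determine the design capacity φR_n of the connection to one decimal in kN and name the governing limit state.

Bolt shear: A_b = π(16)²/4 = 201.06 mm². φR_n = 0.75 × 469 × 201.06 × 3 × 1 = 212.2 kN.
Bearing (12 mm plate, F_u = 450 MPa): end bolts L_c = 37 − 18/2 = 28, R_n = min(1.2×28×12×450, 2.4×16×12×450) = 181.44 kN/bolt; interior L_c = 58 − 18 = 40, R_n = 207.36 kN/bolt. φR_n = 0.75 × (1×181.44 + 2×207.36) = 447.1 kN.
Tension yield (gross): A_g = 128×12 = 1536 mm². φR_n = 0.90 × 345 × 1536 = 476.9 kN.
Tension rupture (net): A_n = (128 − 1×20)×12 = 1296 mm² (U = 1.0, A_e = A_n). φR_n = 0.75 × 450 × 1296 = 437.4 kN.
Governing: min(212.2, 447.1, 476.9, 437.4) = 212.2 kN → bolt shear.

212.2 kN (bolt shear governs)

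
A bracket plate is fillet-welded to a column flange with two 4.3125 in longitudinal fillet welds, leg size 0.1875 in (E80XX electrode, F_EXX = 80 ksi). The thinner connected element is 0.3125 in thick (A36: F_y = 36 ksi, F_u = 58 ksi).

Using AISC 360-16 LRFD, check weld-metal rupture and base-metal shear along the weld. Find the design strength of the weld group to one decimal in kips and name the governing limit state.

41.2 kips (weld metal governs)

Weld metal: throat = 0.707×0.1875 = 0.13256 in, L = 2×4.3125 = 8.625 in. φR_n = 0.75 × 0.6 × 80 × 0.13256 × 8.625 = 41.2 kips.
Base metal shear (0.3125 in plate): yield φR_n = 1.0×0.6×36×0.3125×8.625 = 58.2 kips; rupture φR_n = 0.75×0.6×58×0.3125×8.625 = 70.3 kips; take 58.2 kips (yield).
Governing: min(41.2, 58.2) = 41.2 kips → weld metal.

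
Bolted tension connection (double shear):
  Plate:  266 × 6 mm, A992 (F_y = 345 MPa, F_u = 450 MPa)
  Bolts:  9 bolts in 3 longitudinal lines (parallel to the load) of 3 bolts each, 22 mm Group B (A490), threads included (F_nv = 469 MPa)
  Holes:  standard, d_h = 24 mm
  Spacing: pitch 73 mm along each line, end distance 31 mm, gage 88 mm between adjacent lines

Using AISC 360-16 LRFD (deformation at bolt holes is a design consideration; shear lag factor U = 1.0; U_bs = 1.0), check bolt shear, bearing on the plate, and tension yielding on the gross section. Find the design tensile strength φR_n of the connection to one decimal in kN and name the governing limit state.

Bolt shear: A_b = π(22)²/4 = 380.13 mm². φR_n = 0.75 × 469 × 380.13 × 9 × 2 = 2406.8 kN.
Bearing (6 mm plate, F_u = 450 MPa): end bolts L_c = 31 − 24/2 = 19, R_n = min(1.2×19×6×450, 2.4×22×6×450) = 61.56 kN/bolt; interior L_c = 73 − 24 = 49, R_n = 142.56 kN/bolt. φR_n = 0.75 × (3×61.56 + 6×142.56) = 780.0 kN.
Tension yield (gross): A_g = 266×6 = 1596 mm². φR_n = 0.90 × 345 × 1596 = 495.6 kN.
Governing: min(2406.8, 780.0, 495.6) = 495.6 kN → gross-section yield.

495.6 kN (gross-section yield governs)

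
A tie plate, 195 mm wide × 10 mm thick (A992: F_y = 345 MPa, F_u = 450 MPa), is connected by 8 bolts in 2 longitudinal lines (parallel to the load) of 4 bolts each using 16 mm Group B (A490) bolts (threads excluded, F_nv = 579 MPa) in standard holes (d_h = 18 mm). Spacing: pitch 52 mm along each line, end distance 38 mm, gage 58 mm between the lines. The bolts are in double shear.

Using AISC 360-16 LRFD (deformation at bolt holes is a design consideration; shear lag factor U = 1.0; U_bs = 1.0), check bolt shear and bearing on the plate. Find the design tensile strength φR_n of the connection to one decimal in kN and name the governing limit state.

1012.5 kN (bearing governs)

Bolt shear: A_b = π(16)²/4 = 201.06 mm². φR_n = 0.75 × 579 × 201.06 × 8 × 2 = 1397.0 kN.
Bearing (10 mm plate, F_u = 450 MPa): end bolts L_c = 38 − 18/2 = 29, R_n = min(1.2×29×10×450, 2.4×16×10×450) = 156.6 kN/bolt; interior L_c = 52 − 18 = 34, R_n = 172.8 kN/bolt. φR_n = 0.75 × (2×156.6 + 6×172.8) = 1012.5 kN.
Governing: min(1397.0, 1012.5) = 1012.5 kN → bearing.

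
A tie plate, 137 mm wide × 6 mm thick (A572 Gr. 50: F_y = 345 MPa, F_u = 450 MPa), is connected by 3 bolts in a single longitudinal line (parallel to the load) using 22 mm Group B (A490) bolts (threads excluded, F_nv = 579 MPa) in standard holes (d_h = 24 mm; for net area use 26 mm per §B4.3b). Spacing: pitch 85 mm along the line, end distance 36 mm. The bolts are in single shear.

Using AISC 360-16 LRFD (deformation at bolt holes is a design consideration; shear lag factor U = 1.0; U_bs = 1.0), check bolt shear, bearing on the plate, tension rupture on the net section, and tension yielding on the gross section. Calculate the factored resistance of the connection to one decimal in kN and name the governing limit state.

Bolt shear: A_b = π(22)²/4 = 380.13 mm². φR_n = 0.75 × 579 × 380.13 × 3 × 1 = 495.2 kN.
Bearing (6 mm plate, F_u = 450 MPa): end bolts L_c = 36 − 24/2 = 24, R_n = min(1.2×24×6×450, 2.4×22×6×450) = 77.76 kN/bolt; interior L_c = 85 − 24 = 61, R_n = 142.56 kN/bolt. φR_n = 0.75 × (1×77.76 + 2×142.56) = 272.2 kN.
Tension rupture (net): A_n = (137 − 1×26)×6 = 666 mm² (U = 1.0, A_e = A_n). φR_n = 0.75 × 450 × 666 = 224.8 kN.
Tension yield (gross): A_g = 137×6 = 822 mm². φR_n = 0.90 × 345 × 822 = 255.2 kN.
Governing: min(495.2, 272.2, 224.8, 255.2) = 224.8 kN → net-section rupture.

224.8 kN (net-section rupture governs)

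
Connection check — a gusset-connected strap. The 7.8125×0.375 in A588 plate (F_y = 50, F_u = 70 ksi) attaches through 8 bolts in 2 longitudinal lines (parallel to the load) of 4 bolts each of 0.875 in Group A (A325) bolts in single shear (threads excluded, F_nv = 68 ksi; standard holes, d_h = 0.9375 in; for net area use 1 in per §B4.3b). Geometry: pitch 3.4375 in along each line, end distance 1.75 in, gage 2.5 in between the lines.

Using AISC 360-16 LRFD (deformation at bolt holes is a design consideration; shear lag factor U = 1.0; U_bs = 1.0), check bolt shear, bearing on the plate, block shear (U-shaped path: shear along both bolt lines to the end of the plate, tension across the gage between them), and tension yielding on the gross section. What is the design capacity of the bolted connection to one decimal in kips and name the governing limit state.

Bolt shear: A_b = π(0.875)²/4 = 0.60132 in². φR_n = 0.75 × 68 × 0.60132 × 8 × 1 = 245.3 kips.
Bearing (0.375 in plate, F_u = 70 ksi): end bolts L_c = 1.75 − 0.9375/2 = 1.28125, R_n = min(1.2×1.28125×0.375×70, 2.4×0.875×0.375×70) = 40.359 kips/bolt; interior L_c = 3.4375 − 0.9375 = 2.5, R_n = 55.125 kips/bolt. φR_n = 0.75 × (2×40.359 + 6×55.125) = 308.6 kips.
Block shear: shear path 2×[1.75+3×3.4375] = 2×12.0625 in, A_gv = 9.0469, A_nv = 2×(12.0625 − 3.5×1)×0.375 = 6.4219 in²; tension across gage: (2.5 − 1×1)×0.375 = 0.5625 in². R_n = min(0.6×70×6.4219, 0.6×50×9.0469) + 1.0×70×0.5625 = min(269.72, 271.41) + 39.375 = 309.1 kips. φR_n = 0.75 × 309.1 = 231.8 kips.
Tension yield (gross): A_g = 7.8125×0.375 = 2.9297 in². φR_n = 0.90 × 50 × 2.9297 = 131.8 kips.
Governing: min(245.3, 308.6, 231.8, 131.8) = 131.8 kips → gross-section yield.

131.8 kips (gross-section yield governs)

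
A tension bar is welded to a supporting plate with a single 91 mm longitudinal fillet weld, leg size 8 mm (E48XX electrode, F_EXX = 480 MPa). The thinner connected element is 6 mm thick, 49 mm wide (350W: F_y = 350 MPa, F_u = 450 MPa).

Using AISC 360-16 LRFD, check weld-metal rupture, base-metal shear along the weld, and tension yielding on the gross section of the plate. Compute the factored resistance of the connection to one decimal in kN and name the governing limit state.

Weld metal: throat = 0.707×8 = 5.656 mm, L = 91 mm. φR_n = 0.75 × 0.6 × 480 × 5.656 × 91 = 111.2 kN.
Base metal shear (6 mm plate): yield φR_n = 1.0×0.6×350×6×91 = 114.7 kN; rupture φR_n = 0.75×0.6×450×6×91 = 110.6 kN; take 110.6 kN (rupture).
Tension yield (gross): A_g = 49×6 = 294 mm². φR_n = 0.90 × 350 × 294 = 92.6 kN.
Governing: min(111.2, 110.6, 92.6) = 92.6 kN → gross-section yield.

92.6 kN (gross-section yield governs)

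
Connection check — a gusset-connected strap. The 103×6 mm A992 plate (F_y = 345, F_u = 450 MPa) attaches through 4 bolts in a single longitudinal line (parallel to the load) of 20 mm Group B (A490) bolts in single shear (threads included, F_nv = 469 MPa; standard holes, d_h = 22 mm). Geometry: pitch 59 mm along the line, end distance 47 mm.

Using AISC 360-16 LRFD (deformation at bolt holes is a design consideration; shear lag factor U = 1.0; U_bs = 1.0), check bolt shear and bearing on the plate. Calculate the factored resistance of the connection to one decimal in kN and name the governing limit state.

357.2 kN (bearing governs)

Bolt shear: A_b = π(20)²/4 = 314.16 mm². φR_n = 0.75 × 469 × 314.16 × 4 × 1 = 442.0 kN.
Bearing (6 mm plate, F_u = 450 MPa): end bolts L_c = 47 − 22/2 = 36, R_n = min(1.2×36×6×450, 2.4×20×6×450) = 116.64 kN/bolt; interior L_c = 59 − 22 = 37, R_n = 119.88 kN/bolt. φR_n = 0.75 × (1×116.64 + 3×119.88) = 357.2 kN.
Governing: min(442.0, 357.2) = 357.2 kN → bearing.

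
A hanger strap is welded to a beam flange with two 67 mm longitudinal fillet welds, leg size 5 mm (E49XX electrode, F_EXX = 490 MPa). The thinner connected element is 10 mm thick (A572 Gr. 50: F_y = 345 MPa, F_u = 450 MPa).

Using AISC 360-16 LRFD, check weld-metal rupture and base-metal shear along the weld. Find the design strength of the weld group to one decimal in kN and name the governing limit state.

Weld metal: throat = 0.707×5 = 3.535 mm, L = 2×67 = 134 mm. φR_n = 0.75 × 0.6 × 490 × 3.535 × 134 = 104.4 kN.
Base metal shear (10 mm plate): yield φR_n = 1.0×0.6×345×10×134 = 277.4 kN; rupture φR_n = 0.75×0.6×450×10×134 = 271.4 kN; take 271.4 kN (rupture).
Governing: min(104.4, 271.4) = 104.4 kN → weld metal.

104.4 kN (weld metal governs)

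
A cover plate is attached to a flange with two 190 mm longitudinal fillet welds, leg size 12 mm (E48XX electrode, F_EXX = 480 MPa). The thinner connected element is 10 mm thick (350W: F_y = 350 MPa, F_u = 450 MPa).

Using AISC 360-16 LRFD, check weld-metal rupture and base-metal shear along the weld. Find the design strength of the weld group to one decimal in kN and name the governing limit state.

696.4 kN (weld metal governs)

Weld metal: throat = 0.707×12 = 8.484 mm, L = 2×190 = 380 mm. φR_n = 0.75 × 0.6 × 480 × 8.484 × 380 = 696.4 kN.
Base metal shear (10 mm plate): yield φR_n = 1.0×0.6×350×10×380 = 798.0 kN; rupture φR_n = 0.75×0.6×450×10×380 = 769.5 kN; take 769.5 kN (rupture).
Governing: min(696.4, 769.5) = 696.4 kN → weld metal.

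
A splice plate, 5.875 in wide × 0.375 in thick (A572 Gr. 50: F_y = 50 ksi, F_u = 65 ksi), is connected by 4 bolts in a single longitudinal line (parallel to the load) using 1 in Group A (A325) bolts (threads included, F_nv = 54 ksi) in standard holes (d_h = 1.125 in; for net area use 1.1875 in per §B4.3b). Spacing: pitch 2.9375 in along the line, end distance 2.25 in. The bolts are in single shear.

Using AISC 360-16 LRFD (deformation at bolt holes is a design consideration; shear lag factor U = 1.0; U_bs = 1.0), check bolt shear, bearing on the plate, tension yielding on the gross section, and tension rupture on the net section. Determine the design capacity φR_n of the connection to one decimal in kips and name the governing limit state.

Bolt shear: A_b = π(1)²/4 = 0.7854 in². φR_n = 0.75 × 54 × 0.7854 × 4 × 1 = 127.2 kips.
Bearing (0.375 in plate, F_u = 65 ksi): end bolts L_c = 2.25 − 1.125/2 = 1.6875, R_n = min(1.2×1.6875×0.375×65, 2.4×1×0.375×65) = 49.359 kips/bolt; interior L_c = 2.9375 − 1.125 = 1.8125, R_n = 53.016 kips/bolt. φR_n = 0.75 × (1×49.359 + 3×53.016) = 156.3 kips.
Tension yield (gross): A_g = 5.875×0.375 = 2.2031 in². φR_n = 0.90 × 50 × 2.2031 = 99.1 kips.
Tension rupture (net): A_n = (5.875 − 1×1.1875)×0.375 = 1.7578 in² (U = 1.0, A_e = A_n). φR_n = 0.75 × 65 × 1.7578 = 85.7 kips.
Governing: min(127.2, 156.3, 99.1, 85.7) = 85.7 kips → net-section rupture.

85.7 kips (net-section rupture governs)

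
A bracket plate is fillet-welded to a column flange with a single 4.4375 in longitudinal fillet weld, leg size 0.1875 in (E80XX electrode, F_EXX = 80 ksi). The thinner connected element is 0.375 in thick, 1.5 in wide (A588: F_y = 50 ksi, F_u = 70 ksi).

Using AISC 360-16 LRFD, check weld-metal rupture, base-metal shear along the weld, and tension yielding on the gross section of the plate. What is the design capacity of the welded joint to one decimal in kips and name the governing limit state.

Weld metal: throat = 0.707×0.1875 = 0.13256 in, L = 4.4375 in. φR_n = 0.75 × 0.6 × 80 × 0.13256 × 4.4375 = 21.2 kips.
Base metal shear (0.375 in plate): yield φR_n = 1.0×0.6×50×0.375×4.4375 = 49.9 kips; rupture φR_n = 0.75×0.6×70×0.375×4.4375 = 52.4 kips; take 49.9 kips (yield).
Tension yield (gross): A_g = 1.5×0.375 = 0.5625 in². φR_n = 0.90 × 50 × 0.5625 = 25.3 kips.
Governing: min(21.2, 49.9, 25.3) = 21.2 kips → weld metal.

21.2 kips (weld metal governs)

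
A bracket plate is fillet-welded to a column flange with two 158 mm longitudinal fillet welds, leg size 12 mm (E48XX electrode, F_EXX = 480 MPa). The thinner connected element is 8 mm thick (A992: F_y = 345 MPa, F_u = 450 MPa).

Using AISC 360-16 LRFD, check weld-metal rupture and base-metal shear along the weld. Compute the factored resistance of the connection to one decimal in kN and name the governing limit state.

511.9 kN (base-metal shear governs)

Weld metal: throat = 0.707×12 = 8.484 mm, L = 2×158 = 316 mm. φR_n = 0.75 × 0.6 × 480 × 8.484 × 316 = 579.1 kN.
Base metal shear (8 mm plate): yield φR_n = 1.0×0.6×345×8×316 = 523.3 kN; rupture φR_n = 0.75×0.6×450×8×316 = 511.9 kN; take 511.9 kN (rupture).
Governing: min(579.1, 511.9) = 511.9 kN → base-metal shear.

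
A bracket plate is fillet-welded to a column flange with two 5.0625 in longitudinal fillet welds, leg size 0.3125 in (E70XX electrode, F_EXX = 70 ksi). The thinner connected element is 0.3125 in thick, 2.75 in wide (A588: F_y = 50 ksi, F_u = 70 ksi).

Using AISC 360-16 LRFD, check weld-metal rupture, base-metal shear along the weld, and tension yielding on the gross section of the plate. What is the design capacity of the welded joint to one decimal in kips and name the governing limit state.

38.7 kips (gross-section yield governs)

Weld metal: throat = 0.707×0.3125 = 0.22094 in, L = 2×5.0625 = 10.125 in. φR_n = 0.75 × 0.6 × 70 × 0.22094 × 10.125 = 70.5 kips.
Base metal shear (0.3125 in plate): yield φR_n = 1.0×0.6×50×0.3125×10.125 = 94.9 kips; rupture φR_n = 0.75×0.6×70×0.3125×10.125 = 99.7 kips; take 94.9 kips (yield).
Tension yield (gross): A_g = 2.75×0.3125 = 0.85938 in². φR_n = 0.90 × 50 × 0.85938 = 38.7 kips.
Governing: min(70.5, 94.9, 38.7) = 38.7 kips → gross-section yield.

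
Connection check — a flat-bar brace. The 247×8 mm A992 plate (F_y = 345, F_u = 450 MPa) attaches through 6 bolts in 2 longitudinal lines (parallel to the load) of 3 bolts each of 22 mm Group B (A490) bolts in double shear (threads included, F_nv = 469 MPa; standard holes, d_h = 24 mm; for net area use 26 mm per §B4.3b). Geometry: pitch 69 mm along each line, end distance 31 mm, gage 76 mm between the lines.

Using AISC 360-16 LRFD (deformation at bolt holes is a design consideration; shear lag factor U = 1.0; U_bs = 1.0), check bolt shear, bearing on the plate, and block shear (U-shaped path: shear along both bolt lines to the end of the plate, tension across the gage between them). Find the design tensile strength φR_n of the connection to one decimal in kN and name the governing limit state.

Bolt shear: A_b = π(22)²/4 = 380.13 mm². φR_n = 0.75 × 469 × 380.13 × 6 × 2 = 1604.5 kN.
Bearing (8 mm plate, F_u = 450 MPa): end bolts L_c = 31 − 24/2 = 19, R_n = min(1.2×19×8×450, 2.4×22×8×450) = 82.08 kN/bolt; interior L_c = 69 − 24 = 45, R_n = 190.08 kN/bolt. φR_n = 0.75 × (2×82.08 + 4×190.08) = 693.4 kN.
Block shear: shear path 2×[31+2×69] = 2×169 mm, A_gv = 2704, A_nv = 2×(169 − 2.5×26)×8 = 1664 mm²; tension across gage: (76 − 1×26)×8 = 400 mm². R_n = min(0.6×450×1664, 0.6×345×2704) + 1.0×450×400 = min(449.28, 559.73) + 180 = 629.28 kN. φR_n = 0.75 × 629.28 = 472.0 kN.
Governing: min(1604.5, 693.4, 472.0) = 472.0 kN → block shear.

472.0 kN (block shear governs)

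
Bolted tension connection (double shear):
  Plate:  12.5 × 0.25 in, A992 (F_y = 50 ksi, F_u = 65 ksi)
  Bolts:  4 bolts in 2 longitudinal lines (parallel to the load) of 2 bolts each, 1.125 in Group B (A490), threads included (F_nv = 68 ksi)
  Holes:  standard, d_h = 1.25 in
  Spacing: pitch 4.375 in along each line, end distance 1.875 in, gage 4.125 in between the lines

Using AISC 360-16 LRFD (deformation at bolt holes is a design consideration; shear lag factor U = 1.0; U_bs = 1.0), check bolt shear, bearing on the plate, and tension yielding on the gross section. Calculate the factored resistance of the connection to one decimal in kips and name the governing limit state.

102.4 kips (bearing governs)

Bolt shear: A_b = π(1.125)²/4 = 0.99402 in². φR_n = 0.75 × 68 × 0.99402 × 4 × 2 = 405.6 kips.
Bearing (0.25 in plate, F_u = 65 ksi): end bolts L_c = 1.875 − 1.25/2 = 1.25, R_n = min(1.2×1.25×0.25×65, 2.4×1.125×0.25×65) = 24.375 kips/bolt; interior L_c = 4.375 − 1.25 = 3.125, R_n = 43.875 kips/bolt. φR_n = 0.75 × (2×24.375 + 2×43.875) = 102.4 kips.
Tension yield (gross): A_g = 12.5×0.25 = 3.125 in². φR_n = 0.90 × 50 × 3.125 = 140.6 kips.
Governing: min(405.6, 102.4, 140.6) = 102.4 kips → bearing.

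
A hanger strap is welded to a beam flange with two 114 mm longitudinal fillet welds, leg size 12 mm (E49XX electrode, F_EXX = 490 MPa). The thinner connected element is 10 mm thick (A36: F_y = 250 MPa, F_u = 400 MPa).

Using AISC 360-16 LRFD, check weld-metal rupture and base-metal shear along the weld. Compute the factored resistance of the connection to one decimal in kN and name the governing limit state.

Weld metal: throat = 0.707×12 = 8.484 mm, L = 2×114 = 228 mm. φR_n = 0.75 × 0.6 × 490 × 8.484 × 228 = 426.5 kN.
Base metal shear (10 mm plate): yield φR_n = 1.0×0.6×250×10×228 = 342.0 kN; rupture φR_n = 0.75×0.6×400×10×228 = 410.4 kN; take 342.0 kN (yield).
Governing: min(426.5, 342.0) = 342.0 kN → base-metal shear.

342.0 kN (base-metal shear governs)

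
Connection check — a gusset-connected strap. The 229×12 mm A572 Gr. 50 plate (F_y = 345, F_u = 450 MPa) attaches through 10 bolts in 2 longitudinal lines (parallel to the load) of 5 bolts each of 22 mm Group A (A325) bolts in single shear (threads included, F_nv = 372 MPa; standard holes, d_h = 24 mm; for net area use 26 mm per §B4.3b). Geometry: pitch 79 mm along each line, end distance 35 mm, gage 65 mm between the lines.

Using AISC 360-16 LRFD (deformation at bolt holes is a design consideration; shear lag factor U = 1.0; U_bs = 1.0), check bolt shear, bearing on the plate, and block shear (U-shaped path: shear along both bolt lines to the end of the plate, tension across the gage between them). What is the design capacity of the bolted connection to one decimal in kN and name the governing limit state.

Bolt shear: A_b = π(22)²/4 = 380.13 mm². φR_n = 0.75 × 372 × 380.13 × 10 × 1 = 1060.6 kN.
Bearing (12 mm plate, F_u = 450 MPa): end bolts L_c = 35 − 24/2 = 23, R_n = min(1.2×23×12×450, 2.4×22×12×450) = 149.04 kN/bolt; interior L_c = 79 − 24 = 55, R_n = 285.12 kN/bolt. φR_n = 0.75 × (2×149.04 + 8×285.12) = 1934.3 kN.
Block shear: shear path 2×[35+4×79] = 2×351 mm, A_gv = 8424, A_nv = 2×(351 − 4.5×26)×12 = 5616 mm²; tension across gage: (65 − 1×26)×12 = 468 mm². R_n = min(0.6×450×5616, 0.6×345×8424) + 1.0×450×468 = min(1516.3, 1743.8) + 210.6 = 1726.9 kN. φR_n = 0.75 × 1726.9 = 1295.2 kN.
Governing: min(1060.6, 1934.3, 1295.2) = 1060.6 kN → bolt shear.

1060.6 kN (bolt shear governs)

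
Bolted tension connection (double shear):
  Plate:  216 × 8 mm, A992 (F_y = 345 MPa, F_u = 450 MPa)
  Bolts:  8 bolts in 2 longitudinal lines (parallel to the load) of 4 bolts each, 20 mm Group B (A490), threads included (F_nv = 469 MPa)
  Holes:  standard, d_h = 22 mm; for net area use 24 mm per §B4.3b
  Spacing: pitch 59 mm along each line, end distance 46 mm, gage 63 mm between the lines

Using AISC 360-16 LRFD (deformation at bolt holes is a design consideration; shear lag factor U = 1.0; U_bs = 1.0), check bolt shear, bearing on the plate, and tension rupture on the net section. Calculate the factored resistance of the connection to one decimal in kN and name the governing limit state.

Bolt shear: A_b = π(20)²/4 = 314.16 mm². φR_n = 0.75 × 469 × 314.16 × 8 × 2 = 1768.1 kN.
Bearing (8 mm plate, F_u = 450 MPa): end bolts L_c = 46 − 22/2 = 35, R_n = min(1.2×35×8×450, 2.4×20×8×450) = 151.2 kN/bolt; interior L_c = 59 − 22 = 37, R_n = 159.84 kN/bolt. φR_n = 0.75 × (2×151.2 + 6×159.84) = 946.1 kN.
Tension rupture (net): A_n = (216 − 2×24)×8 = 1344 mm² (U = 1.0, A_e = A_n). φR_n = 0.75 × 450 × 1344 = 453.6 kN.
Governing: min(1768.1, 946.1, 453.6) = 453.6 kN → net-section rupture.

453.6 kN (net-section rupture governs)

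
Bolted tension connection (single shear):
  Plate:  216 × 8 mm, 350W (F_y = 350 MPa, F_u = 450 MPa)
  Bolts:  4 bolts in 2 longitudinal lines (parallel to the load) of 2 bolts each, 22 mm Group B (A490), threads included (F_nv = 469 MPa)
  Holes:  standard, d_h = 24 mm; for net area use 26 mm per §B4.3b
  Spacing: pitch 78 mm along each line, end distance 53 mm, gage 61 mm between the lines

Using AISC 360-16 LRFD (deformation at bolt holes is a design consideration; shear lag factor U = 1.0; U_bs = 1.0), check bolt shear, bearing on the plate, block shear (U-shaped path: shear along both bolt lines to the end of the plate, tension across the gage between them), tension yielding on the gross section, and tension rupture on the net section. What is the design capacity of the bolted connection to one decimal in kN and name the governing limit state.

Bolt shear: A_b = π(22)²/4 = 380.13 mm². φR_n = 0.75 × 469 × 380.13 × 4 × 1 = 534.8 kN.
Bearing (8 mm plate, F_u = 450 MPa): end bolts L_c = 53 − 24/2 = 41, R_n = min(1.2×41×8×450, 2.4×22×8×450) = 177.12 kN/bolt; interior L_c = 78 − 24 = 54, R_n = 190.08 kN/bolt. φR_n = 0.75 × (2×177.12 + 2×190.08) = 550.8 kN.
Block shear: shear path 2×[53+1×78] = 2×131 mm, A_gv = 2096, A_nv = 2×(131 − 1.5×26)×8 = 1472 mm²; tension across gage: (61 − 1×26)×8 = 280 mm². R_n = min(0.6×450×1472, 0.6×350×2096) + 1.0×450×280 = min(397.44, 440.16) + 126 = 523.44 kN. φR_n = 0.75 × 523.44 = 392.6 kN.
Tension yield (gross): A_g = 216×8 = 1728 mm². φR_n = 0.90 × 350 × 1728 = 544.3 kN.
Tension rupture (net): A_n = (216 − 2×26)×8 = 1312 mm² (U = 1.0, A_e = A_n). φR_n = 0.75 × 450 × 1312 = 442.8 kN.
Governing: min(534.8, 550.8, 392.6, 544.3, 442.8) = 392.6 kN → block shear.

392.6 kN (block shear governs)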